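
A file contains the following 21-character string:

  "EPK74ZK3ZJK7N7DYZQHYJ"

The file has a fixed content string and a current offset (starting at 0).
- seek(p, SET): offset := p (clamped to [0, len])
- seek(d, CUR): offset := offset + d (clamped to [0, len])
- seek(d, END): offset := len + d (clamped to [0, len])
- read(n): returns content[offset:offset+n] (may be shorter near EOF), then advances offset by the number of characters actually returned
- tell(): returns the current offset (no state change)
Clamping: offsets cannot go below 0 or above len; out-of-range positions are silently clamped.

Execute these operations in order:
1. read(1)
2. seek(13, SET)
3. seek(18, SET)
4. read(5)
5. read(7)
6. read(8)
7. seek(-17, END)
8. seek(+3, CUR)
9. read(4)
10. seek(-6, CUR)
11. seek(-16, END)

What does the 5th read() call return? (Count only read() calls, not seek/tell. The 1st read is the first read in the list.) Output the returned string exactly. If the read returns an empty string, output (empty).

Answer: 3ZJK

Derivation:
After 1 (read(1)): returned 'E', offset=1
After 2 (seek(13, SET)): offset=13
After 3 (seek(18, SET)): offset=18
After 4 (read(5)): returned 'HYJ', offset=21
After 5 (read(7)): returned '', offset=21
After 6 (read(8)): returned '', offset=21
After 7 (seek(-17, END)): offset=4
After 8 (seek(+3, CUR)): offset=7
After 9 (read(4)): returned '3ZJK', offset=11
After 10 (seek(-6, CUR)): offset=5
After 11 (seek(-16, END)): offset=5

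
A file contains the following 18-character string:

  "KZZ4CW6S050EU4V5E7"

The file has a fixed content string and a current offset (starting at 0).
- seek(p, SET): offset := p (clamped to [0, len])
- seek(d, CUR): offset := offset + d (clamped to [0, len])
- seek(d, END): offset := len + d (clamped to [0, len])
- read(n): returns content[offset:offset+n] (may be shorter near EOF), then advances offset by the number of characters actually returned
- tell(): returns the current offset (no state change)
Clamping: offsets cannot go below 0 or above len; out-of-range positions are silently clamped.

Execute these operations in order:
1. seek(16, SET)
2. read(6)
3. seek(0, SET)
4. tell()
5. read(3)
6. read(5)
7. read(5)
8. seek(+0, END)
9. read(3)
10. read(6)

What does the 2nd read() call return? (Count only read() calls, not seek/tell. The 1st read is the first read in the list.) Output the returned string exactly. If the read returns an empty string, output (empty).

After 1 (seek(16, SET)): offset=16
After 2 (read(6)): returned 'E7', offset=18
After 3 (seek(0, SET)): offset=0
After 4 (tell()): offset=0
After 5 (read(3)): returned 'KZZ', offset=3
After 6 (read(5)): returned '4CW6S', offset=8
After 7 (read(5)): returned '050EU', offset=13
After 8 (seek(+0, END)): offset=18
After 9 (read(3)): returned '', offset=18
After 10 (read(6)): returned '', offset=18

Answer: KZZ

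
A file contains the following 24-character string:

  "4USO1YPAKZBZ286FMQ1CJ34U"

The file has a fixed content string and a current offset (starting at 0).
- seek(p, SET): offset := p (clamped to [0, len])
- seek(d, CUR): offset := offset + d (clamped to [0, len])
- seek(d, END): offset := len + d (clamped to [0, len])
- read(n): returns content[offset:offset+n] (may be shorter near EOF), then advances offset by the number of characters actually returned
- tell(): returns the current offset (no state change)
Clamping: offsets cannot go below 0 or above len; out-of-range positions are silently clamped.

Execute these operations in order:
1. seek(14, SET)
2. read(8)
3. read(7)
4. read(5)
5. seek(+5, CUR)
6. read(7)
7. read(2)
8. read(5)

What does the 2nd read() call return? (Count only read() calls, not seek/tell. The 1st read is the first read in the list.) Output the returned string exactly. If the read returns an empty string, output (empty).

After 1 (seek(14, SET)): offset=14
After 2 (read(8)): returned '6FMQ1CJ3', offset=22
After 3 (read(7)): returned '4U', offset=24
After 4 (read(5)): returned '', offset=24
After 5 (seek(+5, CUR)): offset=24
After 6 (read(7)): returned '', offset=24
After 7 (read(2)): returned '', offset=24
After 8 (read(5)): returned '', offset=24

Answer: 4U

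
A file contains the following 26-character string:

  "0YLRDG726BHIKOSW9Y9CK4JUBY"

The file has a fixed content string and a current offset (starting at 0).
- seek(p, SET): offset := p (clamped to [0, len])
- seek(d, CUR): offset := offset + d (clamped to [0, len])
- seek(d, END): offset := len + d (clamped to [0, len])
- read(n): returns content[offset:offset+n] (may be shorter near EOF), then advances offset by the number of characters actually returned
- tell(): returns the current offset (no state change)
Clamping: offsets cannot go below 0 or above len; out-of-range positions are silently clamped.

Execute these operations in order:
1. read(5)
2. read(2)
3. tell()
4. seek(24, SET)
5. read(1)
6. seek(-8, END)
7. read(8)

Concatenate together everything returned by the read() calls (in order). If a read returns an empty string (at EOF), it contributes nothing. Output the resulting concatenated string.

Answer: 0YLRDG7B9CK4JUBY

Derivation:
After 1 (read(5)): returned '0YLRD', offset=5
After 2 (read(2)): returned 'G7', offset=7
After 3 (tell()): offset=7
After 4 (seek(24, SET)): offset=24
After 5 (read(1)): returned 'B', offset=25
After 6 (seek(-8, END)): offset=18
After 7 (read(8)): returned '9CK4JUBY', offset=26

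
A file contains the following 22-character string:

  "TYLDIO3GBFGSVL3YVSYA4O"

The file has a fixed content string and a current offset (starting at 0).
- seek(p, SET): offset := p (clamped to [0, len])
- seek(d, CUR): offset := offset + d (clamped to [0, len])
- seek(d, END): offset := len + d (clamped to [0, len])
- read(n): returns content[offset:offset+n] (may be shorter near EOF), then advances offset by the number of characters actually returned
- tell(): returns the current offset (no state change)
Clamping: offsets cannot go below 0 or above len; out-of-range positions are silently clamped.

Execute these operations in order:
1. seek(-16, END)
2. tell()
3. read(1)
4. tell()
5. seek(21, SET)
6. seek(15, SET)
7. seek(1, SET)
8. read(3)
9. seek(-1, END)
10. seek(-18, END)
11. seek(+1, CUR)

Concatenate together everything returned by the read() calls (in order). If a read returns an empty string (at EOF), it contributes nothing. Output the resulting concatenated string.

Answer: 3YLD

Derivation:
After 1 (seek(-16, END)): offset=6
After 2 (tell()): offset=6
After 3 (read(1)): returned '3', offset=7
After 4 (tell()): offset=7
After 5 (seek(21, SET)): offset=21
After 6 (seek(15, SET)): offset=15
After 7 (seek(1, SET)): offset=1
After 8 (read(3)): returned 'YLD', offset=4
After 9 (seek(-1, END)): offset=21
After 10 (seek(-18, END)): offset=4
After 11 (seek(+1, CUR)): offset=5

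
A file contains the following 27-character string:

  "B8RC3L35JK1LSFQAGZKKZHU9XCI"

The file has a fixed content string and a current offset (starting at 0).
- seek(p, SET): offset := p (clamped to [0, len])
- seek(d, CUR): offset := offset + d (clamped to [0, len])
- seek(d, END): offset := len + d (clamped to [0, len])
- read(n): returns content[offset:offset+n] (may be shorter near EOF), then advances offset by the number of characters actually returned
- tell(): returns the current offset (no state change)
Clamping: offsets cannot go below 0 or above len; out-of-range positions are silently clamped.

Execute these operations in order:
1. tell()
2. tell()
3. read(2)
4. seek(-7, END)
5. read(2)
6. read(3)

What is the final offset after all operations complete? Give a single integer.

After 1 (tell()): offset=0
After 2 (tell()): offset=0
After 3 (read(2)): returned 'B8', offset=2
After 4 (seek(-7, END)): offset=20
After 5 (read(2)): returned 'ZH', offset=22
After 6 (read(3)): returned 'U9X', offset=25

Answer: 25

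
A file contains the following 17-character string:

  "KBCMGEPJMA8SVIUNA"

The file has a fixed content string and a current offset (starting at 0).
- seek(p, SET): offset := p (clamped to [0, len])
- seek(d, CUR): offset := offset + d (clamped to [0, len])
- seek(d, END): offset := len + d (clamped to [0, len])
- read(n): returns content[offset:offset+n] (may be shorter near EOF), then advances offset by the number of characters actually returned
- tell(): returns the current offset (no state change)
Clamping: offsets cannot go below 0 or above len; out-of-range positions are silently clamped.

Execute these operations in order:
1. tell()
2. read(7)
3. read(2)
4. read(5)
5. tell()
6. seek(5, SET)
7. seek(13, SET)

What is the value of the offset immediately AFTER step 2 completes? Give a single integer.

After 1 (tell()): offset=0
After 2 (read(7)): returned 'KBCMGEP', offset=7

Answer: 7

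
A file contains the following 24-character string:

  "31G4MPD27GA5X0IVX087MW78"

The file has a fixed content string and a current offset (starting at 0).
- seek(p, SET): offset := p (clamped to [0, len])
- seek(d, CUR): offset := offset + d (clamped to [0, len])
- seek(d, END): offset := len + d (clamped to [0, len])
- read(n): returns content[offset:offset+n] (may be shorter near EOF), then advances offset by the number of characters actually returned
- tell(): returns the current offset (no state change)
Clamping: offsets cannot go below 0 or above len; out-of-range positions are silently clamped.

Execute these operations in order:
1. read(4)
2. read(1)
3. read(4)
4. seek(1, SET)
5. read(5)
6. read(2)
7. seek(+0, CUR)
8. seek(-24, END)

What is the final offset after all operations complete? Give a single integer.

Answer: 0

Derivation:
After 1 (read(4)): returned '31G4', offset=4
After 2 (read(1)): returned 'M', offset=5
After 3 (read(4)): returned 'PD27', offset=9
After 4 (seek(1, SET)): offset=1
After 5 (read(5)): returned '1G4MP', offset=6
After 6 (read(2)): returned 'D2', offset=8
After 7 (seek(+0, CUR)): offset=8
After 8 (seek(-24, END)): offset=0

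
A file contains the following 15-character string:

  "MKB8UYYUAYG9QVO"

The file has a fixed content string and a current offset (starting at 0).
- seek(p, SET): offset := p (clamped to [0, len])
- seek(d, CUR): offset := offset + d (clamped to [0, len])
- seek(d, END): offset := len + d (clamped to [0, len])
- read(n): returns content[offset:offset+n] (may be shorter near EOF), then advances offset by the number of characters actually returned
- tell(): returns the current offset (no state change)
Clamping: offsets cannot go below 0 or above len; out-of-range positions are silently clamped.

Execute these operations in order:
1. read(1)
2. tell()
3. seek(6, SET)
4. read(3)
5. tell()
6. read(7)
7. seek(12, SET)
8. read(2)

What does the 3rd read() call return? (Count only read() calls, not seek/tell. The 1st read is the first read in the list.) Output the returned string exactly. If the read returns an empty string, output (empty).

After 1 (read(1)): returned 'M', offset=1
After 2 (tell()): offset=1
After 3 (seek(6, SET)): offset=6
After 4 (read(3)): returned 'YUA', offset=9
After 5 (tell()): offset=9
After 6 (read(7)): returned 'YG9QVO', offset=15
After 7 (seek(12, SET)): offset=12
After 8 (read(2)): returned 'QV', offset=14

Answer: YG9QVO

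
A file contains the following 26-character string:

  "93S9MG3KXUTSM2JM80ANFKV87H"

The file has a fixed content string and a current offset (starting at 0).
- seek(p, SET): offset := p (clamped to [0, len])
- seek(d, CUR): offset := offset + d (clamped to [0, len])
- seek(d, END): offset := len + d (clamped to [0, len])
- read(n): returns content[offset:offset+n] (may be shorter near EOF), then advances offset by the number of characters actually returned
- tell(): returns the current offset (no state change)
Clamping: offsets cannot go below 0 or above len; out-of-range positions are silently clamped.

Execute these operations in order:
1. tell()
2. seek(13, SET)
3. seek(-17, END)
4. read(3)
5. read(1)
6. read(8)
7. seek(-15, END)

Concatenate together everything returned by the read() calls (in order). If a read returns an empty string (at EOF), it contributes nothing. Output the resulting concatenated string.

After 1 (tell()): offset=0
After 2 (seek(13, SET)): offset=13
After 3 (seek(-17, END)): offset=9
After 4 (read(3)): returned 'UTS', offset=12
After 5 (read(1)): returned 'M', offset=13
After 6 (read(8)): returned '2JM80ANF', offset=21
After 7 (seek(-15, END)): offset=11

Answer: UTSM2JM80ANF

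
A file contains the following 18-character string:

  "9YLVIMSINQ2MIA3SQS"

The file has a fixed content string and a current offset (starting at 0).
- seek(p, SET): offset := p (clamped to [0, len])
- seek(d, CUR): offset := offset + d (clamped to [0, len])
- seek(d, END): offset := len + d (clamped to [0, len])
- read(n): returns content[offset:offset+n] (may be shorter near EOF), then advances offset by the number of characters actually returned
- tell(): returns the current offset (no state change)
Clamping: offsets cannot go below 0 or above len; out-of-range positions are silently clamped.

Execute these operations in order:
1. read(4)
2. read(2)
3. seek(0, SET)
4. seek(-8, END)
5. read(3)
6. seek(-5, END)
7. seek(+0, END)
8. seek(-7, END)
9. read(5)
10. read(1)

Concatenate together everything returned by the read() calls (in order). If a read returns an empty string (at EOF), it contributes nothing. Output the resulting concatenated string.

After 1 (read(4)): returned '9YLV', offset=4
After 2 (read(2)): returned 'IM', offset=6
After 3 (seek(0, SET)): offset=0
After 4 (seek(-8, END)): offset=10
After 5 (read(3)): returned '2MI', offset=13
After 6 (seek(-5, END)): offset=13
After 7 (seek(+0, END)): offset=18
After 8 (seek(-7, END)): offset=11
After 9 (read(5)): returned 'MIA3S', offset=16
After 10 (read(1)): returned 'Q', offset=17

Answer: 9YLVIM2MIMIA3SQ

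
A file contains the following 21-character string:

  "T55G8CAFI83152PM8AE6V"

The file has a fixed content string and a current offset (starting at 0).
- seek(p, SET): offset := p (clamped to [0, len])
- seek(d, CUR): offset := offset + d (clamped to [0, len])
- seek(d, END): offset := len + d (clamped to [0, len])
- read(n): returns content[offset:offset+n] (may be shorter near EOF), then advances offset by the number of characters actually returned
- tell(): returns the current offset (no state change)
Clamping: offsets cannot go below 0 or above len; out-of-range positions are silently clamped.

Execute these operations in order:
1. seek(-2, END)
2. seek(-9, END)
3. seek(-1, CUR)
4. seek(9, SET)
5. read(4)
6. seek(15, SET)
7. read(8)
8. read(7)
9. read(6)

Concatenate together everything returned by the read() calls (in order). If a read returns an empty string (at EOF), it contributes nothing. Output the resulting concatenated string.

Answer: 8315M8AE6V

Derivation:
After 1 (seek(-2, END)): offset=19
After 2 (seek(-9, END)): offset=12
After 3 (seek(-1, CUR)): offset=11
After 4 (seek(9, SET)): offset=9
After 5 (read(4)): returned '8315', offset=13
After 6 (seek(15, SET)): offset=15
After 7 (read(8)): returned 'M8AE6V', offset=21
After 8 (read(7)): returned '', offset=21
After 9 (read(6)): returned '', offset=21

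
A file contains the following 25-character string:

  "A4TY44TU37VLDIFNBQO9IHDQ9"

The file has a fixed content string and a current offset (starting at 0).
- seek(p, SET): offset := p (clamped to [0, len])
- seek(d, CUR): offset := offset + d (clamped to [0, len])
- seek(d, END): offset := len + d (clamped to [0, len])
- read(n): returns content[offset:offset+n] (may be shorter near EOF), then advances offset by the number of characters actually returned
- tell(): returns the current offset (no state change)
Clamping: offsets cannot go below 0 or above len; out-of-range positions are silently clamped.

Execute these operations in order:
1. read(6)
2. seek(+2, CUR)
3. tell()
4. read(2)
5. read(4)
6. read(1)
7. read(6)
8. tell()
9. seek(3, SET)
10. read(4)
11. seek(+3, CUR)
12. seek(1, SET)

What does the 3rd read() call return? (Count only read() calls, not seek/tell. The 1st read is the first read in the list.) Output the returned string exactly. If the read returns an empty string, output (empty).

Answer: VLDI

Derivation:
After 1 (read(6)): returned 'A4TY44', offset=6
After 2 (seek(+2, CUR)): offset=8
After 3 (tell()): offset=8
After 4 (read(2)): returned '37', offset=10
After 5 (read(4)): returned 'VLDI', offset=14
After 6 (read(1)): returned 'F', offset=15
After 7 (read(6)): returned 'NBQO9I', offset=21
After 8 (tell()): offset=21
After 9 (seek(3, SET)): offset=3
After 10 (read(4)): returned 'Y44T', offset=7
After 11 (seek(+3, CUR)): offset=10
After 12 (seek(1, SET)): offset=1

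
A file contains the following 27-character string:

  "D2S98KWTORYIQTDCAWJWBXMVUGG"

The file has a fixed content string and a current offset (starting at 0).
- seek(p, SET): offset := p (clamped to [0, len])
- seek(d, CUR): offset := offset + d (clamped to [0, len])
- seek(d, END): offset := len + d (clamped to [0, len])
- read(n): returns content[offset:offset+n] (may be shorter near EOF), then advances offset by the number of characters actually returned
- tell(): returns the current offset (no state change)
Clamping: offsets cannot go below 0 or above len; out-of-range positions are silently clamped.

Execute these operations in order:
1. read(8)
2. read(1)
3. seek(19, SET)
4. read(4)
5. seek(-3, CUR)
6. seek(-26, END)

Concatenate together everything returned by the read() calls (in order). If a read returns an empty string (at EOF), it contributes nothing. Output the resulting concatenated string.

Answer: D2S98KWTOWBXM

Derivation:
After 1 (read(8)): returned 'D2S98KWT', offset=8
After 2 (read(1)): returned 'O', offset=9
After 3 (seek(19, SET)): offset=19
After 4 (read(4)): returned 'WBXM', offset=23
After 5 (seek(-3, CUR)): offset=20
After 6 (seek(-26, END)): offset=1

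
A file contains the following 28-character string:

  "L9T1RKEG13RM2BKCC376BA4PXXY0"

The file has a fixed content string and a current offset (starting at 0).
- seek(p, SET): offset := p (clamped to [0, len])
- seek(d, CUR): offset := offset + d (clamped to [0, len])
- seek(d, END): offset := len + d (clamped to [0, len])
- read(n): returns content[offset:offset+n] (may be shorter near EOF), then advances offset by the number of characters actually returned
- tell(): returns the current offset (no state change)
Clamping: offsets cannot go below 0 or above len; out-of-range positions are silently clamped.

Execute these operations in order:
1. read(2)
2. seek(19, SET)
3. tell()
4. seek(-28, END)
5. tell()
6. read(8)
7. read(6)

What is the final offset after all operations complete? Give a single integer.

Answer: 14

Derivation:
After 1 (read(2)): returned 'L9', offset=2
After 2 (seek(19, SET)): offset=19
After 3 (tell()): offset=19
After 4 (seek(-28, END)): offset=0
After 5 (tell()): offset=0
After 6 (read(8)): returned 'L9T1RKEG', offset=8
After 7 (read(6)): returned '13RM2B', offset=14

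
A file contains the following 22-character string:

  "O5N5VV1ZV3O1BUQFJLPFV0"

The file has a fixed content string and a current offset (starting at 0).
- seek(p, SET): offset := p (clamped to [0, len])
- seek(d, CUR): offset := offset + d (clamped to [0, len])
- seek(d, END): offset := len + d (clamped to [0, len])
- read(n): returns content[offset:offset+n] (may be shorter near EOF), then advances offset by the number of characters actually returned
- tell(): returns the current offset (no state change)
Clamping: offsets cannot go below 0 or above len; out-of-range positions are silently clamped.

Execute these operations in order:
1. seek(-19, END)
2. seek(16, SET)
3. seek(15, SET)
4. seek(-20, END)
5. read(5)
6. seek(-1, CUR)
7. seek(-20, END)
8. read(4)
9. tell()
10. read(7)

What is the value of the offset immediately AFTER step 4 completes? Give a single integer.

Answer: 2

Derivation:
After 1 (seek(-19, END)): offset=3
After 2 (seek(16, SET)): offset=16
After 3 (seek(15, SET)): offset=15
After 4 (seek(-20, END)): offset=2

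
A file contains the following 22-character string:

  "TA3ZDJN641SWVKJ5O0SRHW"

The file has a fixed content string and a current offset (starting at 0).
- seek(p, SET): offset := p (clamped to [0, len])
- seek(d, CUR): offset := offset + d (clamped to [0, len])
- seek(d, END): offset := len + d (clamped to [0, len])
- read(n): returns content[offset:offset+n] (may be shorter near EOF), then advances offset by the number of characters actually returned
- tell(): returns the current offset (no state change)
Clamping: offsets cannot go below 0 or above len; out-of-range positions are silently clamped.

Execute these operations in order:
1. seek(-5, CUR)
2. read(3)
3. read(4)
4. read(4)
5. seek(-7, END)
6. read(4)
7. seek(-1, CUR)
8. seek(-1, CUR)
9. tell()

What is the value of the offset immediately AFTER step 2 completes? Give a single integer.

Answer: 3

Derivation:
After 1 (seek(-5, CUR)): offset=0
After 2 (read(3)): returned 'TA3', offset=3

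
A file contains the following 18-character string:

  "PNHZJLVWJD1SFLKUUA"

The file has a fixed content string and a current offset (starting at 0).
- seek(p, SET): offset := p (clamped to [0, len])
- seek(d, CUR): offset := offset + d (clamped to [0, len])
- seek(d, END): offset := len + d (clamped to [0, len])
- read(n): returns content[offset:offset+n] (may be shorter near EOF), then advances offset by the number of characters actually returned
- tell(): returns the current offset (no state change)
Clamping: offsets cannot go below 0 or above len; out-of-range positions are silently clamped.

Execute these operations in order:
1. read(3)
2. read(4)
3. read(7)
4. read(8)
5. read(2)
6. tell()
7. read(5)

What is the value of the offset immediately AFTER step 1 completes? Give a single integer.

After 1 (read(3)): returned 'PNH', offset=3

Answer: 3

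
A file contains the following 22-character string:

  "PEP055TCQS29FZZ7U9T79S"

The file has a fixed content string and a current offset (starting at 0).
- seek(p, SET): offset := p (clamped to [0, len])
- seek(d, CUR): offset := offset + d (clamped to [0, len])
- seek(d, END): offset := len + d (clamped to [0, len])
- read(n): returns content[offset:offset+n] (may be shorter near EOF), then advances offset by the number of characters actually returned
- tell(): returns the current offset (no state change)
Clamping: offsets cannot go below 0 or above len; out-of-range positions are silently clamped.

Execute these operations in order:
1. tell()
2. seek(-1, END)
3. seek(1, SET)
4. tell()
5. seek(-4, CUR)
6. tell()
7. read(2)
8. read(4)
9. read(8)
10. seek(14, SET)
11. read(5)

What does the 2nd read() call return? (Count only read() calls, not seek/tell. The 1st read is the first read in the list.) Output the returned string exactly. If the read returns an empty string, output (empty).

Answer: P055

Derivation:
After 1 (tell()): offset=0
After 2 (seek(-1, END)): offset=21
After 3 (seek(1, SET)): offset=1
After 4 (tell()): offset=1
After 5 (seek(-4, CUR)): offset=0
After 6 (tell()): offset=0
After 7 (read(2)): returned 'PE', offset=2
After 8 (read(4)): returned 'P055', offset=6
After 9 (read(8)): returned 'TCQS29FZ', offset=14
After 10 (seek(14, SET)): offset=14
After 11 (read(5)): returned 'Z7U9T', offset=19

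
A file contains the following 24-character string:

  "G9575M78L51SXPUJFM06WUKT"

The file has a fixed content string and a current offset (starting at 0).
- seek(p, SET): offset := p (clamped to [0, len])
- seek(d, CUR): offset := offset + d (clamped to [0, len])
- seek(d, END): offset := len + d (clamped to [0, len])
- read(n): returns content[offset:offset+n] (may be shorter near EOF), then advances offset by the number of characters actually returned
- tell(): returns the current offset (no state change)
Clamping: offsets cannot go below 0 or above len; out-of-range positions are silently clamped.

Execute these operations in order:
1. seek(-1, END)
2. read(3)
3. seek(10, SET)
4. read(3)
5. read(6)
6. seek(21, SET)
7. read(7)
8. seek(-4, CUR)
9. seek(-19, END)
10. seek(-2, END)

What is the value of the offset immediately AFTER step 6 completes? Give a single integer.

Answer: 21

Derivation:
After 1 (seek(-1, END)): offset=23
After 2 (read(3)): returned 'T', offset=24
After 3 (seek(10, SET)): offset=10
After 4 (read(3)): returned '1SX', offset=13
After 5 (read(6)): returned 'PUJFM0', offset=19
After 6 (seek(21, SET)): offset=21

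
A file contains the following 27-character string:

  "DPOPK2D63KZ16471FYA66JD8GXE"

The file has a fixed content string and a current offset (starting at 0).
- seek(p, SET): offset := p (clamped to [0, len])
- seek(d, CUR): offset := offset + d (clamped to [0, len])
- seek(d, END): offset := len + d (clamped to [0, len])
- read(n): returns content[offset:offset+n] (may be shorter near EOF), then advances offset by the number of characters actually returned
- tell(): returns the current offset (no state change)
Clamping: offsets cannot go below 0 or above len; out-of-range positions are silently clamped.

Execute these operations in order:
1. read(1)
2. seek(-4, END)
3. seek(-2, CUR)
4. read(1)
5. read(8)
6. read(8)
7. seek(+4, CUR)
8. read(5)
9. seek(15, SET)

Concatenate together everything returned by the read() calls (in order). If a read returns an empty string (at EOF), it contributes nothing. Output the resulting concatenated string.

Answer: DJD8GXE

Derivation:
After 1 (read(1)): returned 'D', offset=1
After 2 (seek(-4, END)): offset=23
After 3 (seek(-2, CUR)): offset=21
After 4 (read(1)): returned 'J', offset=22
After 5 (read(8)): returned 'D8GXE', offset=27
After 6 (read(8)): returned '', offset=27
After 7 (seek(+4, CUR)): offset=27
After 8 (read(5)): returned '', offset=27
After 9 (seek(15, SET)): offset=15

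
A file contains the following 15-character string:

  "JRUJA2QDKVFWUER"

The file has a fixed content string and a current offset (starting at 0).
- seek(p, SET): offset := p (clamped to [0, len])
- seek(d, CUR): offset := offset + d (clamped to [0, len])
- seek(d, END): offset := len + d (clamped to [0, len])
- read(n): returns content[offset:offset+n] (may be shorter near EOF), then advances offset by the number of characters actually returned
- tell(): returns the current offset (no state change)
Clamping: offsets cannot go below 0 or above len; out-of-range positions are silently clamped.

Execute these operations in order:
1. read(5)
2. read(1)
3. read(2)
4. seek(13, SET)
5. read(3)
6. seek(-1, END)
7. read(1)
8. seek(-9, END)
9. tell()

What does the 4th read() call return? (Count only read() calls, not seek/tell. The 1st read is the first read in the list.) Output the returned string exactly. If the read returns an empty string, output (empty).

Answer: ER

Derivation:
After 1 (read(5)): returned 'JRUJA', offset=5
After 2 (read(1)): returned '2', offset=6
After 3 (read(2)): returned 'QD', offset=8
After 4 (seek(13, SET)): offset=13
After 5 (read(3)): returned 'ER', offset=15
After 6 (seek(-1, END)): offset=14
After 7 (read(1)): returned 'R', offset=15
After 8 (seek(-9, END)): offset=6
After 9 (tell()): offset=6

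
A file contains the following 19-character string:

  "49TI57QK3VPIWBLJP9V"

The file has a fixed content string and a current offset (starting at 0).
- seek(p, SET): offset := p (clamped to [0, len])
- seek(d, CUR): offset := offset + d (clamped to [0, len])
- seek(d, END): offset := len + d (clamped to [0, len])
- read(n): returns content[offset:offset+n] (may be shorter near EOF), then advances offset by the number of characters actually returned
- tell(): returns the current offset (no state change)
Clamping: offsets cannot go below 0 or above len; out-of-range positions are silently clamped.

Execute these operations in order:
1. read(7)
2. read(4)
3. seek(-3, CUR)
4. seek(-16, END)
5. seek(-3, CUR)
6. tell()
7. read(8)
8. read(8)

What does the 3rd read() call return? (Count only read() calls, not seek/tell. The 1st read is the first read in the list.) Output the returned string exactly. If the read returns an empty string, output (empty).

After 1 (read(7)): returned '49TI57Q', offset=7
After 2 (read(4)): returned 'K3VP', offset=11
After 3 (seek(-3, CUR)): offset=8
After 4 (seek(-16, END)): offset=3
After 5 (seek(-3, CUR)): offset=0
After 6 (tell()): offset=0
After 7 (read(8)): returned '49TI57QK', offset=8
After 8 (read(8)): returned '3VPIWBLJ', offset=16

Answer: 49TI57QK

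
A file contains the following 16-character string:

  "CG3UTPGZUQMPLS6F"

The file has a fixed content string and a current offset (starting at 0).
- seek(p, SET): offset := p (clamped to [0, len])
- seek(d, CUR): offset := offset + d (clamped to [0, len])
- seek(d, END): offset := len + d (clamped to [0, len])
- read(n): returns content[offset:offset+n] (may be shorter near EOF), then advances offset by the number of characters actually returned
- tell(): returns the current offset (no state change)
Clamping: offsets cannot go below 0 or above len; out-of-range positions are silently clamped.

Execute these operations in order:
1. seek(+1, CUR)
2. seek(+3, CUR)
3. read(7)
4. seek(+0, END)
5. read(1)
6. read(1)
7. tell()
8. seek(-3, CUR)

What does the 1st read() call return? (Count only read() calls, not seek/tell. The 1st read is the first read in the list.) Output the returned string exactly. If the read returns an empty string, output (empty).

Answer: TPGZUQM

Derivation:
After 1 (seek(+1, CUR)): offset=1
After 2 (seek(+3, CUR)): offset=4
After 3 (read(7)): returned 'TPGZUQM', offset=11
After 4 (seek(+0, END)): offset=16
After 5 (read(1)): returned '', offset=16
After 6 (read(1)): returned '', offset=16
After 7 (tell()): offset=16
After 8 (seek(-3, CUR)): offset=13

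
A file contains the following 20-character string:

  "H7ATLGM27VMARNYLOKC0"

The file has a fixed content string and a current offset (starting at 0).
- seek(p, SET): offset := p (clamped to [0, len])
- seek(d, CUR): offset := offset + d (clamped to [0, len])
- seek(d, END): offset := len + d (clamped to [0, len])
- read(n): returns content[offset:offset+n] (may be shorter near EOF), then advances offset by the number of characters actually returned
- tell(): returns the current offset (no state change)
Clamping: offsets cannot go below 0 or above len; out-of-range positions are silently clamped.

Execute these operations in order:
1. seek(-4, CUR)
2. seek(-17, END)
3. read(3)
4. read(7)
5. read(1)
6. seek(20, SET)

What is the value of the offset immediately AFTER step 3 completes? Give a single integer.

Answer: 6

Derivation:
After 1 (seek(-4, CUR)): offset=0
After 2 (seek(-17, END)): offset=3
After 3 (read(3)): returned 'TLG', offset=6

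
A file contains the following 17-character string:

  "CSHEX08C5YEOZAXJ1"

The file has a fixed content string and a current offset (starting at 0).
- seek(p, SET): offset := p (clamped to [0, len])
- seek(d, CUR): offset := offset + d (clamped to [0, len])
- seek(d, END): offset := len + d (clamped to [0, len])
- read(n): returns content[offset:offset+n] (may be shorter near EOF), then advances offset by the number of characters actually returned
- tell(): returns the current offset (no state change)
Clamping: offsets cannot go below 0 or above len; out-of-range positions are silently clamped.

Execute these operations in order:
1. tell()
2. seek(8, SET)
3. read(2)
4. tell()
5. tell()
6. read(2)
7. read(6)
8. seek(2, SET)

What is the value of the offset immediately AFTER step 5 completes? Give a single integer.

Answer: 10

Derivation:
After 1 (tell()): offset=0
After 2 (seek(8, SET)): offset=8
After 3 (read(2)): returned '5Y', offset=10
After 4 (tell()): offset=10
After 5 (tell()): offset=10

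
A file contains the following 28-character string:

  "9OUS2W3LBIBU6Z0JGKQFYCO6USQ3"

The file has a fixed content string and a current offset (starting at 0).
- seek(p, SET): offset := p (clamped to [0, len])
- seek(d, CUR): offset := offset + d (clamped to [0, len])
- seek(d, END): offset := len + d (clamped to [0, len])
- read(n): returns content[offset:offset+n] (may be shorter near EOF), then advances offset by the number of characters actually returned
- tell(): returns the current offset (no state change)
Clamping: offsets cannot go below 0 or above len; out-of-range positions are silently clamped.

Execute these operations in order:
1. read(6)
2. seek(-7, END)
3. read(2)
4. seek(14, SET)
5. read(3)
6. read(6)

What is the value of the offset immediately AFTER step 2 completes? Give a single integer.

After 1 (read(6)): returned '9OUS2W', offset=6
After 2 (seek(-7, END)): offset=21

Answer: 21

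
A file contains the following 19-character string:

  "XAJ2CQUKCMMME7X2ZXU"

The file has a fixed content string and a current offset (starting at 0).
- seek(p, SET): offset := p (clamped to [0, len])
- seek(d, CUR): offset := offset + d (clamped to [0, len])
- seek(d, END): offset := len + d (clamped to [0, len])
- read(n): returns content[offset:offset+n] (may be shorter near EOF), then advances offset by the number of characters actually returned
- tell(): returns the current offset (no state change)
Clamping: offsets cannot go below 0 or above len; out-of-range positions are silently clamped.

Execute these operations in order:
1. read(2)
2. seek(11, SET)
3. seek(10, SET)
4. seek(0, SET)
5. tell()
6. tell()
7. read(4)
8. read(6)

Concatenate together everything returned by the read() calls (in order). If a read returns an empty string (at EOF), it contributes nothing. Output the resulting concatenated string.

After 1 (read(2)): returned 'XA', offset=2
After 2 (seek(11, SET)): offset=11
After 3 (seek(10, SET)): offset=10
After 4 (seek(0, SET)): offset=0
After 5 (tell()): offset=0
After 6 (tell()): offset=0
After 7 (read(4)): returned 'XAJ2', offset=4
After 8 (read(6)): returned 'CQUKCM', offset=10

Answer: XAXAJ2CQUKCM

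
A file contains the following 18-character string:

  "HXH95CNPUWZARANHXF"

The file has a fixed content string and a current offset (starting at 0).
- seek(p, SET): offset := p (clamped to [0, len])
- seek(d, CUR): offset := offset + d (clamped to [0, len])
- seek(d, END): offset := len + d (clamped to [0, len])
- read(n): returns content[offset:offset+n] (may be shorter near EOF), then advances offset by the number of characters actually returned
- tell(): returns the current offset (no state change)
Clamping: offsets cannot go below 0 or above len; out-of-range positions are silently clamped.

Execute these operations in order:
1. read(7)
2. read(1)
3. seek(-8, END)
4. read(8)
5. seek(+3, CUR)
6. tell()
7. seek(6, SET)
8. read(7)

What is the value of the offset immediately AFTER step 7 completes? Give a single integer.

After 1 (read(7)): returned 'HXH95CN', offset=7
After 2 (read(1)): returned 'P', offset=8
After 3 (seek(-8, END)): offset=10
After 4 (read(8)): returned 'ZARANHXF', offset=18
After 5 (seek(+3, CUR)): offset=18
After 6 (tell()): offset=18
After 7 (seek(6, SET)): offset=6

Answer: 6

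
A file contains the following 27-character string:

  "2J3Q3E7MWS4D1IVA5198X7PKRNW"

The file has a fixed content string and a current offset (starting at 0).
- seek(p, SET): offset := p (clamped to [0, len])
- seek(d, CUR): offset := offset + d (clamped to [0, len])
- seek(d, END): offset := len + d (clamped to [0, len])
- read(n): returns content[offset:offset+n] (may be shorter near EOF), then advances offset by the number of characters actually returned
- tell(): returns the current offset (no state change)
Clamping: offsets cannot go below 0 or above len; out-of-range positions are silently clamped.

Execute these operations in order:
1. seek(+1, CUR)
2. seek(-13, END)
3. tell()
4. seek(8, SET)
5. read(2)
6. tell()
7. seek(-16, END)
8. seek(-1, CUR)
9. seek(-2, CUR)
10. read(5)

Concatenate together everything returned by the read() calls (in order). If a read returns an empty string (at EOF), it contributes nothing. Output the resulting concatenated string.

Answer: WSWS4D1

Derivation:
After 1 (seek(+1, CUR)): offset=1
After 2 (seek(-13, END)): offset=14
After 3 (tell()): offset=14
After 4 (seek(8, SET)): offset=8
After 5 (read(2)): returned 'WS', offset=10
After 6 (tell()): offset=10
After 7 (seek(-16, END)): offset=11
After 8 (seek(-1, CUR)): offset=10
After 9 (seek(-2, CUR)): offset=8
After 10 (read(5)): returned 'WS4D1', offset=13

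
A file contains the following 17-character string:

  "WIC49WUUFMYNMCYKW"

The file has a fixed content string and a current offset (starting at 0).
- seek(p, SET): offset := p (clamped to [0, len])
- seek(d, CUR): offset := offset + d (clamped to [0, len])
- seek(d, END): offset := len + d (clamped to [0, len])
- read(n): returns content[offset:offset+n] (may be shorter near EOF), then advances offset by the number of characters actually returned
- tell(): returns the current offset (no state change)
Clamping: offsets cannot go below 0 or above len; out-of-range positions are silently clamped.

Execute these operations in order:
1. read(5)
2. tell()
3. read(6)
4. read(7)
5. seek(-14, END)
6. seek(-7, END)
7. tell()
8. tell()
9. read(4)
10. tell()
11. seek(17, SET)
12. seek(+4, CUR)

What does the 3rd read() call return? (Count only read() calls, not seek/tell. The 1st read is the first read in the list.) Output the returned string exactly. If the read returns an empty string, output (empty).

After 1 (read(5)): returned 'WIC49', offset=5
After 2 (tell()): offset=5
After 3 (read(6)): returned 'WUUFMY', offset=11
After 4 (read(7)): returned 'NMCYKW', offset=17
After 5 (seek(-14, END)): offset=3
After 6 (seek(-7, END)): offset=10
After 7 (tell()): offset=10
After 8 (tell()): offset=10
After 9 (read(4)): returned 'YNMC', offset=14
After 10 (tell()): offset=14
After 11 (seek(17, SET)): offset=17
After 12 (seek(+4, CUR)): offset=17

Answer: NMCYKW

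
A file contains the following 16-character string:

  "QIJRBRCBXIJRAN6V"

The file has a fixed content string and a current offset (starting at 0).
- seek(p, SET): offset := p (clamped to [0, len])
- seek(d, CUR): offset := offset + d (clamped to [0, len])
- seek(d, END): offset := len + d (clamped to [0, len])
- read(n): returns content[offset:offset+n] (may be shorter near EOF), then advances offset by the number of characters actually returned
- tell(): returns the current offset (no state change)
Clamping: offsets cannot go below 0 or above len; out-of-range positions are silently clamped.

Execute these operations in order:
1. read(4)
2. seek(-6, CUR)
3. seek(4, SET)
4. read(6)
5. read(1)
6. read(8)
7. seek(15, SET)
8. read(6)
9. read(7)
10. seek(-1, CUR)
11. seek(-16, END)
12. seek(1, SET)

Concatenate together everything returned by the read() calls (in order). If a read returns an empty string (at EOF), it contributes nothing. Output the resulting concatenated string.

Answer: QIJRBRCBXIJRAN6VV

Derivation:
After 1 (read(4)): returned 'QIJR', offset=4
After 2 (seek(-6, CUR)): offset=0
After 3 (seek(4, SET)): offset=4
After 4 (read(6)): returned 'BRCBXI', offset=10
After 5 (read(1)): returned 'J', offset=11
After 6 (read(8)): returned 'RAN6V', offset=16
After 7 (seek(15, SET)): offset=15
After 8 (read(6)): returned 'V', offset=16
After 9 (read(7)): returned '', offset=16
After 10 (seek(-1, CUR)): offset=15
After 11 (seek(-16, END)): offset=0
After 12 (seek(1, SET)): offset=1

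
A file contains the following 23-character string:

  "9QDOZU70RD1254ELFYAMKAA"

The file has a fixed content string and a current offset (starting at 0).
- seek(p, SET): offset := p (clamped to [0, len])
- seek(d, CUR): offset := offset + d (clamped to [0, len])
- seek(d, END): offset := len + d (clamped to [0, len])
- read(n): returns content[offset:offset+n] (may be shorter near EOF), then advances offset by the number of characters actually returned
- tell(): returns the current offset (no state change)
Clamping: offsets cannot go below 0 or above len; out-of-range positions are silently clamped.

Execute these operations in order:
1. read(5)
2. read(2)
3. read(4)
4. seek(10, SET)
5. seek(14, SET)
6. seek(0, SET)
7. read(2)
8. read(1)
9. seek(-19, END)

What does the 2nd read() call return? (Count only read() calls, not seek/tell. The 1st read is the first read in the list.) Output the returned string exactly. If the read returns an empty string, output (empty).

Answer: U7

Derivation:
After 1 (read(5)): returned '9QDOZ', offset=5
After 2 (read(2)): returned 'U7', offset=7
After 3 (read(4)): returned '0RD1', offset=11
After 4 (seek(10, SET)): offset=10
After 5 (seek(14, SET)): offset=14
After 6 (seek(0, SET)): offset=0
After 7 (read(2)): returned '9Q', offset=2
After 8 (read(1)): returned 'D', offset=3
After 9 (seek(-19, END)): offset=4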